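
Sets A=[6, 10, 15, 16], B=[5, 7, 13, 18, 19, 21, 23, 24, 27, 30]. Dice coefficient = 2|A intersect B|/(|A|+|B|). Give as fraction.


A intersect B = []
|A intersect B| = 0
|A| = 4, |B| = 10
Dice = 2*0 / (4+10)
= 0 / 14 = 0

0


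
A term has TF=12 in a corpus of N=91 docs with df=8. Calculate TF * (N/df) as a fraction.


TF * (N/df)
= 12 * (91/8)
= 12 * 91/8
= 273/2

273/2


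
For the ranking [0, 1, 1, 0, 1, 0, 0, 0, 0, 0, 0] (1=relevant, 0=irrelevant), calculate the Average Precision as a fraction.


Computing P@k for each relevant position:
Position 1: not relevant
Position 2: relevant, P@2 = 1/2 = 1/2
Position 3: relevant, P@3 = 2/3 = 2/3
Position 4: not relevant
Position 5: relevant, P@5 = 3/5 = 3/5
Position 6: not relevant
Position 7: not relevant
Position 8: not relevant
Position 9: not relevant
Position 10: not relevant
Position 11: not relevant
Sum of P@k = 1/2 + 2/3 + 3/5 = 53/30
AP = 53/30 / 3 = 53/90

53/90


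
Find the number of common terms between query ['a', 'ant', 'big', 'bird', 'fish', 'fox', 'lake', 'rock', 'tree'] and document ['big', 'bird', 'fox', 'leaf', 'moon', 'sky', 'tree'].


Query terms: ['a', 'ant', 'big', 'bird', 'fish', 'fox', 'lake', 'rock', 'tree']
Document terms: ['big', 'bird', 'fox', 'leaf', 'moon', 'sky', 'tree']
Common terms: ['big', 'bird', 'fox', 'tree']
Overlap count = 4

4


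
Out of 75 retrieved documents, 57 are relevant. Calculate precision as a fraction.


Precision = relevant_retrieved / total_retrieved
= 57 / 75
= 57 / (57 + 18)
= 19/25

19/25


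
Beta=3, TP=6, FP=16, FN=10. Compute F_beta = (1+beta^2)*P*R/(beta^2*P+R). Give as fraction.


P = TP/(TP+FP) = 6/22 = 3/11
R = TP/(TP+FN) = 6/16 = 3/8
beta^2 = 3^2 = 9
(1 + beta^2) = 10
Numerator = (1+beta^2)*P*R = 45/44
Denominator = beta^2*P + R = 27/11 + 3/8 = 249/88
F_beta = 30/83

30/83


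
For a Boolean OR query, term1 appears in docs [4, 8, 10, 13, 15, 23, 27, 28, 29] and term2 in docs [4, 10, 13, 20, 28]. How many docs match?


Boolean OR: find union of posting lists
term1 docs: [4, 8, 10, 13, 15, 23, 27, 28, 29]
term2 docs: [4, 10, 13, 20, 28]
Union: [4, 8, 10, 13, 15, 20, 23, 27, 28, 29]
|union| = 10

10


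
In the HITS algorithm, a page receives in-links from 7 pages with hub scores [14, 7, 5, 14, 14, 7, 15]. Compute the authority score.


Authority = sum of hub scores of in-linkers
In-link 1: hub score = 14
In-link 2: hub score = 7
In-link 3: hub score = 5
In-link 4: hub score = 14
In-link 5: hub score = 14
In-link 6: hub score = 7
In-link 7: hub score = 15
Authority = 14 + 7 + 5 + 14 + 14 + 7 + 15 = 76

76


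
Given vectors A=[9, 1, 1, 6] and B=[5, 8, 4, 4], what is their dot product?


Dot product = sum of element-wise products
A[0]*B[0] = 9*5 = 45
A[1]*B[1] = 1*8 = 8
A[2]*B[2] = 1*4 = 4
A[3]*B[3] = 6*4 = 24
Sum = 45 + 8 + 4 + 24 = 81

81


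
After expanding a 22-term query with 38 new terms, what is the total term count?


Original terms: 22
Expansion terms: 38
Total = 22 + 38 = 60

60


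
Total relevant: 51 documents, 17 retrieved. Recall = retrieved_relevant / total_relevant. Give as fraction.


Recall = retrieved_relevant / total_relevant
= 17 / 51
= 17 / (17 + 34)
= 1/3

1/3


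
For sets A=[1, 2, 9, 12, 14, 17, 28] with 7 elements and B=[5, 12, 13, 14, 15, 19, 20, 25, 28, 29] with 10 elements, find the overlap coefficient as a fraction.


A intersect B = [12, 14, 28]
|A intersect B| = 3
min(|A|, |B|) = min(7, 10) = 7
Overlap = 3 / 7 = 3/7

3/7


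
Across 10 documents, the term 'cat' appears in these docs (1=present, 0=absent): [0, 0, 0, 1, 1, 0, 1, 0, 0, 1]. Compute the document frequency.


Checking each document for 'cat':
Doc 1: absent
Doc 2: absent
Doc 3: absent
Doc 4: present
Doc 5: present
Doc 6: absent
Doc 7: present
Doc 8: absent
Doc 9: absent
Doc 10: present
df = sum of presences = 0 + 0 + 0 + 1 + 1 + 0 + 1 + 0 + 0 + 1 = 4

4


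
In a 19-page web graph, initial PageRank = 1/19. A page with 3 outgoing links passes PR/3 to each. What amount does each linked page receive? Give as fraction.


Initial PR = 1/19 = 1/19
Outlinks = 3
Contribution per link = PR / outlinks
= 1/19 / 3
= 1/57

1/57


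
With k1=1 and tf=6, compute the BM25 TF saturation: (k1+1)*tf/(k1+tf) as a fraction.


BM25 TF component = (k1+1)*tf / (k1+tf)
k1 = 1, tf = 6
Numerator = (1+1)*6 = 12
Denominator = 1 + 6 = 7
= 12/7 = 12/7

12/7


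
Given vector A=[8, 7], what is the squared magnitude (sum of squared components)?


|A|^2 = sum of squared components
A[0]^2 = 8^2 = 64
A[1]^2 = 7^2 = 49
Sum = 64 + 49 = 113

113


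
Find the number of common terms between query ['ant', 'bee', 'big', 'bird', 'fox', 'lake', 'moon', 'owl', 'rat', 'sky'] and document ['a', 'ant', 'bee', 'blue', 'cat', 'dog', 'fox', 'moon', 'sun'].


Query terms: ['ant', 'bee', 'big', 'bird', 'fox', 'lake', 'moon', 'owl', 'rat', 'sky']
Document terms: ['a', 'ant', 'bee', 'blue', 'cat', 'dog', 'fox', 'moon', 'sun']
Common terms: ['ant', 'bee', 'fox', 'moon']
Overlap count = 4

4


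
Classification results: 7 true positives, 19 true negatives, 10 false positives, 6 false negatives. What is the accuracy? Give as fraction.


Accuracy = (TP + TN) / (TP + TN + FP + FN)
TP + TN = 7 + 19 = 26
Total = 7 + 19 + 10 + 6 = 42
Accuracy = 26 / 42 = 13/21

13/21


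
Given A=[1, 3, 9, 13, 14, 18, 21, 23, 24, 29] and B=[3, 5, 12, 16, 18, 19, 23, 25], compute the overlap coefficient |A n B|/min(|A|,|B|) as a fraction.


A intersect B = [3, 18, 23]
|A intersect B| = 3
min(|A|, |B|) = min(10, 8) = 8
Overlap = 3 / 8 = 3/8

3/8


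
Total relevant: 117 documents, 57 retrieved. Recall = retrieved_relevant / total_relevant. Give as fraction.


Recall = retrieved_relevant / total_relevant
= 57 / 117
= 57 / (57 + 60)
= 19/39

19/39


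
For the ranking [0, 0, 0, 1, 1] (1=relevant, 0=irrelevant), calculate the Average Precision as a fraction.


Computing P@k for each relevant position:
Position 1: not relevant
Position 2: not relevant
Position 3: not relevant
Position 4: relevant, P@4 = 1/4 = 1/4
Position 5: relevant, P@5 = 2/5 = 2/5
Sum of P@k = 1/4 + 2/5 = 13/20
AP = 13/20 / 2 = 13/40

13/40


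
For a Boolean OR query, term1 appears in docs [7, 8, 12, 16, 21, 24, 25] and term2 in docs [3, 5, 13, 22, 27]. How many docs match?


Boolean OR: find union of posting lists
term1 docs: [7, 8, 12, 16, 21, 24, 25]
term2 docs: [3, 5, 13, 22, 27]
Union: [3, 5, 7, 8, 12, 13, 16, 21, 22, 24, 25, 27]
|union| = 12

12


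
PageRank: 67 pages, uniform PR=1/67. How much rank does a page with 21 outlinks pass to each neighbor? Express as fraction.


Initial PR = 1/67 = 1/67
Outlinks = 21
Contribution per link = PR / outlinks
= 1/67 / 21
= 1/1407

1/1407


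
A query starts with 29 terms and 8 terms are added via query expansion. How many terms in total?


Original terms: 29
Expansion terms: 8
Total = 29 + 8 = 37

37


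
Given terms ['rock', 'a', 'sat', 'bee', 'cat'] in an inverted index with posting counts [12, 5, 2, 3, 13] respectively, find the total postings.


Summing posting list sizes:
'rock': 12 postings
'a': 5 postings
'sat': 2 postings
'bee': 3 postings
'cat': 13 postings
Total = 12 + 5 + 2 + 3 + 13 = 35

35


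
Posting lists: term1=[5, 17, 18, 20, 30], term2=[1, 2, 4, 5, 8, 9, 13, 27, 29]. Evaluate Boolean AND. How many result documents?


Boolean AND: find intersection of posting lists
term1 docs: [5, 17, 18, 20, 30]
term2 docs: [1, 2, 4, 5, 8, 9, 13, 27, 29]
Intersection: [5]
|intersection| = 1

1


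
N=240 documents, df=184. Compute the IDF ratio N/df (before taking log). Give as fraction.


IDF ratio = N / df
= 240 / 184
= 30/23

30/23


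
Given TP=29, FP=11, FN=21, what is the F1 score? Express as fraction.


F1 = 2 * P * R / (P + R)
P = TP/(TP+FP) = 29/40 = 29/40
R = TP/(TP+FN) = 29/50 = 29/50
2 * P * R = 2 * 29/40 * 29/50 = 841/1000
P + R = 29/40 + 29/50 = 261/200
F1 = 841/1000 / 261/200 = 29/45

29/45


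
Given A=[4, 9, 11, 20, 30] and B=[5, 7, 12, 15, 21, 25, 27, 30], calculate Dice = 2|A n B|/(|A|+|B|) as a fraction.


A intersect B = [30]
|A intersect B| = 1
|A| = 5, |B| = 8
Dice = 2*1 / (5+8)
= 2 / 13 = 2/13

2/13


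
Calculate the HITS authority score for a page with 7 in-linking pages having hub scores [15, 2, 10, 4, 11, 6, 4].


Authority = sum of hub scores of in-linkers
In-link 1: hub score = 15
In-link 2: hub score = 2
In-link 3: hub score = 10
In-link 4: hub score = 4
In-link 5: hub score = 11
In-link 6: hub score = 6
In-link 7: hub score = 4
Authority = 15 + 2 + 10 + 4 + 11 + 6 + 4 = 52

52


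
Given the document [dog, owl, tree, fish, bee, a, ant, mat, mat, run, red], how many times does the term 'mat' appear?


Document has 11 words
Scanning for 'mat':
Found at positions: [7, 8]
Count = 2

2


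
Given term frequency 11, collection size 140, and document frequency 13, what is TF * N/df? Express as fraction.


TF * (N/df)
= 11 * (140/13)
= 11 * 140/13
= 1540/13

1540/13


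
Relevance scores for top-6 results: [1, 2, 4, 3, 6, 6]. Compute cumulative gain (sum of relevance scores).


Cumulative Gain = sum of relevance scores
Position 1: rel=1, running sum=1
Position 2: rel=2, running sum=3
Position 3: rel=4, running sum=7
Position 4: rel=3, running sum=10
Position 5: rel=6, running sum=16
Position 6: rel=6, running sum=22
CG = 22

22


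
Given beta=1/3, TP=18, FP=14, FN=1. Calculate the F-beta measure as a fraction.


P = TP/(TP+FP) = 18/32 = 9/16
R = TP/(TP+FN) = 18/19 = 18/19
beta^2 = 1/3^2 = 1/9
(1 + beta^2) = 10/9
Numerator = (1+beta^2)*P*R = 45/76
Denominator = beta^2*P + R = 1/16 + 18/19 = 307/304
F_beta = 180/307

180/307


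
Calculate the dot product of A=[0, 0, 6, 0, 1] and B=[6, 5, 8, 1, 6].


Dot product = sum of element-wise products
A[0]*B[0] = 0*6 = 0
A[1]*B[1] = 0*5 = 0
A[2]*B[2] = 6*8 = 48
A[3]*B[3] = 0*1 = 0
A[4]*B[4] = 1*6 = 6
Sum = 0 + 0 + 48 + 0 + 6 = 54

54


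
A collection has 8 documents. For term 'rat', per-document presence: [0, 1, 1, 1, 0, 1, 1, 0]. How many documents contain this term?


Checking each document for 'rat':
Doc 1: absent
Doc 2: present
Doc 3: present
Doc 4: present
Doc 5: absent
Doc 6: present
Doc 7: present
Doc 8: absent
df = sum of presences = 0 + 1 + 1 + 1 + 0 + 1 + 1 + 0 = 5

5


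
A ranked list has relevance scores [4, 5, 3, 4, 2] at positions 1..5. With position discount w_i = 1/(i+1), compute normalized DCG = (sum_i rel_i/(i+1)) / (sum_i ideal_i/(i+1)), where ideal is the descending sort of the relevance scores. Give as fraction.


Position discount weights w_i = 1/(i+1) for i=1..5:
Weights = [1/2, 1/3, 1/4, 1/5, 1/6]
Actual relevance: [4, 5, 3, 4, 2]
DCG = 4/2 + 5/3 + 3/4 + 4/5 + 2/6 = 111/20
Ideal relevance (sorted desc): [5, 4, 4, 3, 2]
Ideal DCG = 5/2 + 4/3 + 4/4 + 3/5 + 2/6 = 173/30
nDCG = DCG / ideal_DCG = 111/20 / 173/30 = 333/346

333/346


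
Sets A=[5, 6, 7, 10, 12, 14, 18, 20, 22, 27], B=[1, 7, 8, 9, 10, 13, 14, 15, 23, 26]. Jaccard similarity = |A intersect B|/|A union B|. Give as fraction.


A intersect B = [7, 10, 14]
|A intersect B| = 3
A union B = [1, 5, 6, 7, 8, 9, 10, 12, 13, 14, 15, 18, 20, 22, 23, 26, 27]
|A union B| = 17
Jaccard = 3/17 = 3/17

3/17


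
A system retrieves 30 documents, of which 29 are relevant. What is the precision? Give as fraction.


Precision = relevant_retrieved / total_retrieved
= 29 / 30
= 29 / (29 + 1)
= 29/30

29/30


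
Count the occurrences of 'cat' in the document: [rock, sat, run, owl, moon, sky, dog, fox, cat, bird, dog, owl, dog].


Document has 13 words
Scanning for 'cat':
Found at positions: [8]
Count = 1

1


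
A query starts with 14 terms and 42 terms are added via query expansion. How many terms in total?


Original terms: 14
Expansion terms: 42
Total = 14 + 42 = 56

56


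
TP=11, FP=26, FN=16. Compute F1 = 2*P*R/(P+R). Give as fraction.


F1 = 2 * P * R / (P + R)
P = TP/(TP+FP) = 11/37 = 11/37
R = TP/(TP+FN) = 11/27 = 11/27
2 * P * R = 2 * 11/37 * 11/27 = 242/999
P + R = 11/37 + 11/27 = 704/999
F1 = 242/999 / 704/999 = 11/32

11/32


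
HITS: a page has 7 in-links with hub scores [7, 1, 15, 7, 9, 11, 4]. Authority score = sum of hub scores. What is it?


Authority = sum of hub scores of in-linkers
In-link 1: hub score = 7
In-link 2: hub score = 1
In-link 3: hub score = 15
In-link 4: hub score = 7
In-link 5: hub score = 9
In-link 6: hub score = 11
In-link 7: hub score = 4
Authority = 7 + 1 + 15 + 7 + 9 + 11 + 4 = 54

54


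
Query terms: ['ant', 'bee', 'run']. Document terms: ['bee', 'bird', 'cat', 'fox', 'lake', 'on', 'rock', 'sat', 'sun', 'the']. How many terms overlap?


Query terms: ['ant', 'bee', 'run']
Document terms: ['bee', 'bird', 'cat', 'fox', 'lake', 'on', 'rock', 'sat', 'sun', 'the']
Common terms: ['bee']
Overlap count = 1

1


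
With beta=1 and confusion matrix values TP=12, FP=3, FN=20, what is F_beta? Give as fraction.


P = TP/(TP+FP) = 12/15 = 4/5
R = TP/(TP+FN) = 12/32 = 3/8
beta^2 = 1^2 = 1
(1 + beta^2) = 2
Numerator = (1+beta^2)*P*R = 3/5
Denominator = beta^2*P + R = 4/5 + 3/8 = 47/40
F_beta = 24/47

24/47


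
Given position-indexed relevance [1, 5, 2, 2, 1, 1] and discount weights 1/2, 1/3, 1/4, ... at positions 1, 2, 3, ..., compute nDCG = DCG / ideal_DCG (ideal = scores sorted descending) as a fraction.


Position discount weights w_i = 1/(i+1) for i=1..6:
Weights = [1/2, 1/3, 1/4, 1/5, 1/6, 1/7]
Actual relevance: [1, 5, 2, 2, 1, 1]
DCG = 1/2 + 5/3 + 2/4 + 2/5 + 1/6 + 1/7 = 709/210
Ideal relevance (sorted desc): [5, 2, 2, 1, 1, 1]
Ideal DCG = 5/2 + 2/3 + 2/4 + 1/5 + 1/6 + 1/7 = 877/210
nDCG = DCG / ideal_DCG = 709/210 / 877/210 = 709/877

709/877


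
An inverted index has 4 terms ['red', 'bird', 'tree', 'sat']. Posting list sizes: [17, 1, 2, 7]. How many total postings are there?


Summing posting list sizes:
'red': 17 postings
'bird': 1 postings
'tree': 2 postings
'sat': 7 postings
Total = 17 + 1 + 2 + 7 = 27

27


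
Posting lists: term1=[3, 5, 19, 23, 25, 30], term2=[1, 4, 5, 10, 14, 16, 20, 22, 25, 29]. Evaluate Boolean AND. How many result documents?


Boolean AND: find intersection of posting lists
term1 docs: [3, 5, 19, 23, 25, 30]
term2 docs: [1, 4, 5, 10, 14, 16, 20, 22, 25, 29]
Intersection: [5, 25]
|intersection| = 2

2


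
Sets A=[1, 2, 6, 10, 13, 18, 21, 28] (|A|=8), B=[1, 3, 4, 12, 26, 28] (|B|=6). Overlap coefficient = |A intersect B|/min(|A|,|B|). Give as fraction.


A intersect B = [1, 28]
|A intersect B| = 2
min(|A|, |B|) = min(8, 6) = 6
Overlap = 2 / 6 = 1/3

1/3


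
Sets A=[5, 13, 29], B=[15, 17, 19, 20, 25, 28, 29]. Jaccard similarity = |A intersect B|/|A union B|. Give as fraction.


A intersect B = [29]
|A intersect B| = 1
A union B = [5, 13, 15, 17, 19, 20, 25, 28, 29]
|A union B| = 9
Jaccard = 1/9 = 1/9

1/9


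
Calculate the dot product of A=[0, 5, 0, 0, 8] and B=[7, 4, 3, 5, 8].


Dot product = sum of element-wise products
A[0]*B[0] = 0*7 = 0
A[1]*B[1] = 5*4 = 20
A[2]*B[2] = 0*3 = 0
A[3]*B[3] = 0*5 = 0
A[4]*B[4] = 8*8 = 64
Sum = 0 + 20 + 0 + 0 + 64 = 84

84


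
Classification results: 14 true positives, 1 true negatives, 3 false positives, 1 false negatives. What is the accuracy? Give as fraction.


Accuracy = (TP + TN) / (TP + TN + FP + FN)
TP + TN = 14 + 1 = 15
Total = 14 + 1 + 3 + 1 = 19
Accuracy = 15 / 19 = 15/19

15/19


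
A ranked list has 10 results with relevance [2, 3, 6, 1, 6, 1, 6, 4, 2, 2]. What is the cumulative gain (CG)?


Cumulative Gain = sum of relevance scores
Position 1: rel=2, running sum=2
Position 2: rel=3, running sum=5
Position 3: rel=6, running sum=11
Position 4: rel=1, running sum=12
Position 5: rel=6, running sum=18
Position 6: rel=1, running sum=19
Position 7: rel=6, running sum=25
Position 8: rel=4, running sum=29
Position 9: rel=2, running sum=31
Position 10: rel=2, running sum=33
CG = 33

33


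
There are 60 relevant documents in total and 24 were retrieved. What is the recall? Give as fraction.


Recall = retrieved_relevant / total_relevant
= 24 / 60
= 24 / (24 + 36)
= 2/5

2/5


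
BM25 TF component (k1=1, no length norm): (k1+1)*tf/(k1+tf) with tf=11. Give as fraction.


BM25 TF component = (k1+1)*tf / (k1+tf)
k1 = 1, tf = 11
Numerator = (1+1)*11 = 22
Denominator = 1 + 11 = 12
= 22/12 = 11/6

11/6


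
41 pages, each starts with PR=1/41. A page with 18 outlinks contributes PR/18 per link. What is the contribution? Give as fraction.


Initial PR = 1/41 = 1/41
Outlinks = 18
Contribution per link = PR / outlinks
= 1/41 / 18
= 1/738

1/738


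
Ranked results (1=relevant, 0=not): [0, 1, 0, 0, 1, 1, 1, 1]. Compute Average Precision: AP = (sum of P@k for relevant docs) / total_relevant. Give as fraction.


Computing P@k for each relevant position:
Position 1: not relevant
Position 2: relevant, P@2 = 1/2 = 1/2
Position 3: not relevant
Position 4: not relevant
Position 5: relevant, P@5 = 2/5 = 2/5
Position 6: relevant, P@6 = 3/6 = 1/2
Position 7: relevant, P@7 = 4/7 = 4/7
Position 8: relevant, P@8 = 5/8 = 5/8
Sum of P@k = 1/2 + 2/5 + 1/2 + 4/7 + 5/8 = 727/280
AP = 727/280 / 5 = 727/1400

727/1400


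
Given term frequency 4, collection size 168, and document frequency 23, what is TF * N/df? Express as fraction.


TF * (N/df)
= 4 * (168/23)
= 4 * 168/23
= 672/23

672/23


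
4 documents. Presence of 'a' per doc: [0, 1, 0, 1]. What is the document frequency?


Checking each document for 'a':
Doc 1: absent
Doc 2: present
Doc 3: absent
Doc 4: present
df = sum of presences = 0 + 1 + 0 + 1 = 2

2


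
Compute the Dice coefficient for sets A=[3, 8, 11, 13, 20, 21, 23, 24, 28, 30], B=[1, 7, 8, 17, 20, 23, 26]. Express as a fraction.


A intersect B = [8, 20, 23]
|A intersect B| = 3
|A| = 10, |B| = 7
Dice = 2*3 / (10+7)
= 6 / 17 = 6/17

6/17


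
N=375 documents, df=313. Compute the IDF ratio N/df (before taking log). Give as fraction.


IDF ratio = N / df
= 375 / 313
= 375/313

375/313


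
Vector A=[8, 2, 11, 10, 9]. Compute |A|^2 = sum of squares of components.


|A|^2 = sum of squared components
A[0]^2 = 8^2 = 64
A[1]^2 = 2^2 = 4
A[2]^2 = 11^2 = 121
A[3]^2 = 10^2 = 100
A[4]^2 = 9^2 = 81
Sum = 64 + 4 + 121 + 100 + 81 = 370

370


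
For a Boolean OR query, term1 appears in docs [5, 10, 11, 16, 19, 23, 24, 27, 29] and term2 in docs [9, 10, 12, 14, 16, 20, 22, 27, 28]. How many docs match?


Boolean OR: find union of posting lists
term1 docs: [5, 10, 11, 16, 19, 23, 24, 27, 29]
term2 docs: [9, 10, 12, 14, 16, 20, 22, 27, 28]
Union: [5, 9, 10, 11, 12, 14, 16, 19, 20, 22, 23, 24, 27, 28, 29]
|union| = 15

15


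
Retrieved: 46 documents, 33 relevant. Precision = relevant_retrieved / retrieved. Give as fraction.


Precision = relevant_retrieved / total_retrieved
= 33 / 46
= 33 / (33 + 13)
= 33/46

33/46


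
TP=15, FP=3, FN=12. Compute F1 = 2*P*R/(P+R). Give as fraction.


F1 = 2 * P * R / (P + R)
P = TP/(TP+FP) = 15/18 = 5/6
R = TP/(TP+FN) = 15/27 = 5/9
2 * P * R = 2 * 5/6 * 5/9 = 25/27
P + R = 5/6 + 5/9 = 25/18
F1 = 25/27 / 25/18 = 2/3

2/3


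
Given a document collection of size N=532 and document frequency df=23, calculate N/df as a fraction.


IDF ratio = N / df
= 532 / 23
= 532/23

532/23


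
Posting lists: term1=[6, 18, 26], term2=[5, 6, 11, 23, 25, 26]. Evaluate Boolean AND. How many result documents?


Boolean AND: find intersection of posting lists
term1 docs: [6, 18, 26]
term2 docs: [5, 6, 11, 23, 25, 26]
Intersection: [6, 26]
|intersection| = 2

2


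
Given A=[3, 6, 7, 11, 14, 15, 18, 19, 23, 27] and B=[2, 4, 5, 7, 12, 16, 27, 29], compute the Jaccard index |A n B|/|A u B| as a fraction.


A intersect B = [7, 27]
|A intersect B| = 2
A union B = [2, 3, 4, 5, 6, 7, 11, 12, 14, 15, 16, 18, 19, 23, 27, 29]
|A union B| = 16
Jaccard = 2/16 = 1/8

1/8


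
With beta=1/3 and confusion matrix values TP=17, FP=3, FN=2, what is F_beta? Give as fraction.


P = TP/(TP+FP) = 17/20 = 17/20
R = TP/(TP+FN) = 17/19 = 17/19
beta^2 = 1/3^2 = 1/9
(1 + beta^2) = 10/9
Numerator = (1+beta^2)*P*R = 289/342
Denominator = beta^2*P + R = 17/180 + 17/19 = 3383/3420
F_beta = 170/199

170/199


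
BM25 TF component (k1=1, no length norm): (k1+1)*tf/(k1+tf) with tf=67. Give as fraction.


BM25 TF component = (k1+1)*tf / (k1+tf)
k1 = 1, tf = 67
Numerator = (1+1)*67 = 134
Denominator = 1 + 67 = 68
= 134/68 = 67/34

67/34


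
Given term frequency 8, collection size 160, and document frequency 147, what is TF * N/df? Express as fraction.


TF * (N/df)
= 8 * (160/147)
= 8 * 160/147
= 1280/147

1280/147


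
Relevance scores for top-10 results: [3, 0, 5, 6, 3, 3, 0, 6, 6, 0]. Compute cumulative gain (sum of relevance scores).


Cumulative Gain = sum of relevance scores
Position 1: rel=3, running sum=3
Position 2: rel=0, running sum=3
Position 3: rel=5, running sum=8
Position 4: rel=6, running sum=14
Position 5: rel=3, running sum=17
Position 6: rel=3, running sum=20
Position 7: rel=0, running sum=20
Position 8: rel=6, running sum=26
Position 9: rel=6, running sum=32
Position 10: rel=0, running sum=32
CG = 32

32


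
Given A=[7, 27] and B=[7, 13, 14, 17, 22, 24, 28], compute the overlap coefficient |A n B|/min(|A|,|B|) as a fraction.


A intersect B = [7]
|A intersect B| = 1
min(|A|, |B|) = min(2, 7) = 2
Overlap = 1 / 2 = 1/2

1/2


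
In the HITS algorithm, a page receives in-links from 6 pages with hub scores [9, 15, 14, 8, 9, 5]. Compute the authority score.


Authority = sum of hub scores of in-linkers
In-link 1: hub score = 9
In-link 2: hub score = 15
In-link 3: hub score = 14
In-link 4: hub score = 8
In-link 5: hub score = 9
In-link 6: hub score = 5
Authority = 9 + 15 + 14 + 8 + 9 + 5 = 60

60


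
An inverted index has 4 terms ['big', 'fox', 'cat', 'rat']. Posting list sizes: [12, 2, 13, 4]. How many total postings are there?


Summing posting list sizes:
'big': 12 postings
'fox': 2 postings
'cat': 13 postings
'rat': 4 postings
Total = 12 + 2 + 13 + 4 = 31

31


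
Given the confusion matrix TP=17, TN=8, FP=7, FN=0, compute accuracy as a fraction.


Accuracy = (TP + TN) / (TP + TN + FP + FN)
TP + TN = 17 + 8 = 25
Total = 17 + 8 + 7 + 0 = 32
Accuracy = 25 / 32 = 25/32

25/32


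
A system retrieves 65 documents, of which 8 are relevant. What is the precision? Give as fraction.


Precision = relevant_retrieved / total_retrieved
= 8 / 65
= 8 / (8 + 57)
= 8/65

8/65


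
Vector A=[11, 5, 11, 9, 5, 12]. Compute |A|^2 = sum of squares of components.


|A|^2 = sum of squared components
A[0]^2 = 11^2 = 121
A[1]^2 = 5^2 = 25
A[2]^2 = 11^2 = 121
A[3]^2 = 9^2 = 81
A[4]^2 = 5^2 = 25
A[5]^2 = 12^2 = 144
Sum = 121 + 25 + 121 + 81 + 25 + 144 = 517

517


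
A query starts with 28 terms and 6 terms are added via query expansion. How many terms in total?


Original terms: 28
Expansion terms: 6
Total = 28 + 6 = 34

34


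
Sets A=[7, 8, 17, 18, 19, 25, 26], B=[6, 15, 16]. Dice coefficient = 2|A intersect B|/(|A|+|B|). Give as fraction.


A intersect B = []
|A intersect B| = 0
|A| = 7, |B| = 3
Dice = 2*0 / (7+3)
= 0 / 10 = 0

0


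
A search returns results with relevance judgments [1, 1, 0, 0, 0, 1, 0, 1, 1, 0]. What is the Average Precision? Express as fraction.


Computing P@k for each relevant position:
Position 1: relevant, P@1 = 1/1 = 1
Position 2: relevant, P@2 = 2/2 = 1
Position 3: not relevant
Position 4: not relevant
Position 5: not relevant
Position 6: relevant, P@6 = 3/6 = 1/2
Position 7: not relevant
Position 8: relevant, P@8 = 4/8 = 1/2
Position 9: relevant, P@9 = 5/9 = 5/9
Position 10: not relevant
Sum of P@k = 1 + 1 + 1/2 + 1/2 + 5/9 = 32/9
AP = 32/9 / 5 = 32/45

32/45


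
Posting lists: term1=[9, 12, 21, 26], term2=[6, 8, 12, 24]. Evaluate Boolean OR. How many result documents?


Boolean OR: find union of posting lists
term1 docs: [9, 12, 21, 26]
term2 docs: [6, 8, 12, 24]
Union: [6, 8, 9, 12, 21, 24, 26]
|union| = 7

7


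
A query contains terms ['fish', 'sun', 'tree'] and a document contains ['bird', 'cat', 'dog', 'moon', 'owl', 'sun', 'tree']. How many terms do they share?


Query terms: ['fish', 'sun', 'tree']
Document terms: ['bird', 'cat', 'dog', 'moon', 'owl', 'sun', 'tree']
Common terms: ['sun', 'tree']
Overlap count = 2

2


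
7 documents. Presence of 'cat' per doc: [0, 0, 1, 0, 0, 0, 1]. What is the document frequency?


Checking each document for 'cat':
Doc 1: absent
Doc 2: absent
Doc 3: present
Doc 4: absent
Doc 5: absent
Doc 6: absent
Doc 7: present
df = sum of presences = 0 + 0 + 1 + 0 + 0 + 0 + 1 = 2

2


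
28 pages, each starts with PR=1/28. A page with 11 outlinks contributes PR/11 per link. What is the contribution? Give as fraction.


Initial PR = 1/28 = 1/28
Outlinks = 11
Contribution per link = PR / outlinks
= 1/28 / 11
= 1/308

1/308


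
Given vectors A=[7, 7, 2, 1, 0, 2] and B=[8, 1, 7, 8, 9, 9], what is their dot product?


Dot product = sum of element-wise products
A[0]*B[0] = 7*8 = 56
A[1]*B[1] = 7*1 = 7
A[2]*B[2] = 2*7 = 14
A[3]*B[3] = 1*8 = 8
A[4]*B[4] = 0*9 = 0
A[5]*B[5] = 2*9 = 18
Sum = 56 + 7 + 14 + 8 + 0 + 18 = 103

103


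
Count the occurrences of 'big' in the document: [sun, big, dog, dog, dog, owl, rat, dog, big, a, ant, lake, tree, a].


Document has 14 words
Scanning for 'big':
Found at positions: [1, 8]
Count = 2

2


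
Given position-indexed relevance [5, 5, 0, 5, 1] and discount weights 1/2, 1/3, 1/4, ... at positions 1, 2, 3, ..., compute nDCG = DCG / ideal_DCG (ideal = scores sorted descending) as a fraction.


Position discount weights w_i = 1/(i+1) for i=1..5:
Weights = [1/2, 1/3, 1/4, 1/5, 1/6]
Actual relevance: [5, 5, 0, 5, 1]
DCG = 5/2 + 5/3 + 0/4 + 5/5 + 1/6 = 16/3
Ideal relevance (sorted desc): [5, 5, 5, 1, 0]
Ideal DCG = 5/2 + 5/3 + 5/4 + 1/5 + 0/6 = 337/60
nDCG = DCG / ideal_DCG = 16/3 / 337/60 = 320/337

320/337


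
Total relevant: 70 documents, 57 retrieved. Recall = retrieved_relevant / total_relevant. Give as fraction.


Recall = retrieved_relevant / total_relevant
= 57 / 70
= 57 / (57 + 13)
= 57/70

57/70


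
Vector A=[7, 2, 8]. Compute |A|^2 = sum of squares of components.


|A|^2 = sum of squared components
A[0]^2 = 7^2 = 49
A[1]^2 = 2^2 = 4
A[2]^2 = 8^2 = 64
Sum = 49 + 4 + 64 = 117

117


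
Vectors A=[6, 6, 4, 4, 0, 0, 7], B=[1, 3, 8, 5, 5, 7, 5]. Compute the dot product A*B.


Dot product = sum of element-wise products
A[0]*B[0] = 6*1 = 6
A[1]*B[1] = 6*3 = 18
A[2]*B[2] = 4*8 = 32
A[3]*B[3] = 4*5 = 20
A[4]*B[4] = 0*5 = 0
A[5]*B[5] = 0*7 = 0
A[6]*B[6] = 7*5 = 35
Sum = 6 + 18 + 32 + 20 + 0 + 0 + 35 = 111

111


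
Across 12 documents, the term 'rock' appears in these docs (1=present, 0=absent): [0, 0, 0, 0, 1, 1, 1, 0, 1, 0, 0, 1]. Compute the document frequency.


Checking each document for 'rock':
Doc 1: absent
Doc 2: absent
Doc 3: absent
Doc 4: absent
Doc 5: present
Doc 6: present
Doc 7: present
Doc 8: absent
Doc 9: present
Doc 10: absent
Doc 11: absent
Doc 12: present
df = sum of presences = 0 + 0 + 0 + 0 + 1 + 1 + 1 + 0 + 1 + 0 + 0 + 1 = 5

5


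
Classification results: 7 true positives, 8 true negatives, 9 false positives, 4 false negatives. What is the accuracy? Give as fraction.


Accuracy = (TP + TN) / (TP + TN + FP + FN)
TP + TN = 7 + 8 = 15
Total = 7 + 8 + 9 + 4 = 28
Accuracy = 15 / 28 = 15/28

15/28


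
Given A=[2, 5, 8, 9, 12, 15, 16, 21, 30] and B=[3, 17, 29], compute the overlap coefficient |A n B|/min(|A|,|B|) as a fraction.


A intersect B = []
|A intersect B| = 0
min(|A|, |B|) = min(9, 3) = 3
Overlap = 0 / 3 = 0

0


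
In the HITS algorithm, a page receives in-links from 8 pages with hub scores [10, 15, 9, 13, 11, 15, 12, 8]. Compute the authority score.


Authority = sum of hub scores of in-linkers
In-link 1: hub score = 10
In-link 2: hub score = 15
In-link 3: hub score = 9
In-link 4: hub score = 13
In-link 5: hub score = 11
In-link 6: hub score = 15
In-link 7: hub score = 12
In-link 8: hub score = 8
Authority = 10 + 15 + 9 + 13 + 11 + 15 + 12 + 8 = 93

93


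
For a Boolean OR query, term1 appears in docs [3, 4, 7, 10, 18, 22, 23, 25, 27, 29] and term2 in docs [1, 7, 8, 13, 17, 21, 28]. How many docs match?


Boolean OR: find union of posting lists
term1 docs: [3, 4, 7, 10, 18, 22, 23, 25, 27, 29]
term2 docs: [1, 7, 8, 13, 17, 21, 28]
Union: [1, 3, 4, 7, 8, 10, 13, 17, 18, 21, 22, 23, 25, 27, 28, 29]
|union| = 16

16


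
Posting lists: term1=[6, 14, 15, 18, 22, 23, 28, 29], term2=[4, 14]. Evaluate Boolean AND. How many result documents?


Boolean AND: find intersection of posting lists
term1 docs: [6, 14, 15, 18, 22, 23, 28, 29]
term2 docs: [4, 14]
Intersection: [14]
|intersection| = 1

1


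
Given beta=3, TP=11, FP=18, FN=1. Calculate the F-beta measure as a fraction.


P = TP/(TP+FP) = 11/29 = 11/29
R = TP/(TP+FN) = 11/12 = 11/12
beta^2 = 3^2 = 9
(1 + beta^2) = 10
Numerator = (1+beta^2)*P*R = 605/174
Denominator = beta^2*P + R = 99/29 + 11/12 = 1507/348
F_beta = 110/137

110/137


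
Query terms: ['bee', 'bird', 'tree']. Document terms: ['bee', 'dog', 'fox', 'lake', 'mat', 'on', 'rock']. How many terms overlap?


Query terms: ['bee', 'bird', 'tree']
Document terms: ['bee', 'dog', 'fox', 'lake', 'mat', 'on', 'rock']
Common terms: ['bee']
Overlap count = 1

1


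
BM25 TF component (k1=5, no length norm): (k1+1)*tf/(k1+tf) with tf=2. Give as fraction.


BM25 TF component = (k1+1)*tf / (k1+tf)
k1 = 5, tf = 2
Numerator = (5+1)*2 = 12
Denominator = 5 + 2 = 7
= 12/7 = 12/7

12/7


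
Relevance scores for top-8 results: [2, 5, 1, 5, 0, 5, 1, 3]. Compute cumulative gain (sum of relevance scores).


Cumulative Gain = sum of relevance scores
Position 1: rel=2, running sum=2
Position 2: rel=5, running sum=7
Position 3: rel=1, running sum=8
Position 4: rel=5, running sum=13
Position 5: rel=0, running sum=13
Position 6: rel=5, running sum=18
Position 7: rel=1, running sum=19
Position 8: rel=3, running sum=22
CG = 22

22


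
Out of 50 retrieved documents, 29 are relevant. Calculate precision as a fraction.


Precision = relevant_retrieved / total_retrieved
= 29 / 50
= 29 / (29 + 21)
= 29/50

29/50


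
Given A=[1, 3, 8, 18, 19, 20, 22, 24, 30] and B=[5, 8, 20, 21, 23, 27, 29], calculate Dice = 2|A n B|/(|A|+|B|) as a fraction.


A intersect B = [8, 20]
|A intersect B| = 2
|A| = 9, |B| = 7
Dice = 2*2 / (9+7)
= 4 / 16 = 1/4

1/4


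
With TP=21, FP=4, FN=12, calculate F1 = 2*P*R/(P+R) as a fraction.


F1 = 2 * P * R / (P + R)
P = TP/(TP+FP) = 21/25 = 21/25
R = TP/(TP+FN) = 21/33 = 7/11
2 * P * R = 2 * 21/25 * 7/11 = 294/275
P + R = 21/25 + 7/11 = 406/275
F1 = 294/275 / 406/275 = 21/29

21/29


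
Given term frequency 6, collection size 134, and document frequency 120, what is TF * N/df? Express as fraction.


TF * (N/df)
= 6 * (134/120)
= 6 * 67/60
= 67/10

67/10


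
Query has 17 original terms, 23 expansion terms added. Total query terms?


Original terms: 17
Expansion terms: 23
Total = 17 + 23 = 40

40


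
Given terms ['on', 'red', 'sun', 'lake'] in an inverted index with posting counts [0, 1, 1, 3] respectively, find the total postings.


Summing posting list sizes:
'on': 0 postings
'red': 1 postings
'sun': 1 postings
'lake': 3 postings
Total = 0 + 1 + 1 + 3 = 5

5


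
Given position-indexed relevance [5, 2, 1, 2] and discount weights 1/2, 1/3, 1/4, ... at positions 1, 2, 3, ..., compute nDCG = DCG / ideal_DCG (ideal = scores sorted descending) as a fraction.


Position discount weights w_i = 1/(i+1) for i=1..4:
Weights = [1/2, 1/3, 1/4, 1/5]
Actual relevance: [5, 2, 1, 2]
DCG = 5/2 + 2/3 + 1/4 + 2/5 = 229/60
Ideal relevance (sorted desc): [5, 2, 2, 1]
Ideal DCG = 5/2 + 2/3 + 2/4 + 1/5 = 58/15
nDCG = DCG / ideal_DCG = 229/60 / 58/15 = 229/232

229/232


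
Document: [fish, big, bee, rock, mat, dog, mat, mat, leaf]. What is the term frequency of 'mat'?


Document has 9 words
Scanning for 'mat':
Found at positions: [4, 6, 7]
Count = 3

3


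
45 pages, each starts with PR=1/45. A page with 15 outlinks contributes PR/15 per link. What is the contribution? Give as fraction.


Initial PR = 1/45 = 1/45
Outlinks = 15
Contribution per link = PR / outlinks
= 1/45 / 15
= 1/675

1/675


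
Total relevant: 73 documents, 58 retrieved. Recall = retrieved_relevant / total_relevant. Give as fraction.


Recall = retrieved_relevant / total_relevant
= 58 / 73
= 58 / (58 + 15)
= 58/73

58/73


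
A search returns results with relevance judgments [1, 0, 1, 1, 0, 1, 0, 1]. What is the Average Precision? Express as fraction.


Computing P@k for each relevant position:
Position 1: relevant, P@1 = 1/1 = 1
Position 2: not relevant
Position 3: relevant, P@3 = 2/3 = 2/3
Position 4: relevant, P@4 = 3/4 = 3/4
Position 5: not relevant
Position 6: relevant, P@6 = 4/6 = 2/3
Position 7: not relevant
Position 8: relevant, P@8 = 5/8 = 5/8
Sum of P@k = 1 + 2/3 + 3/4 + 2/3 + 5/8 = 89/24
AP = 89/24 / 5 = 89/120

89/120


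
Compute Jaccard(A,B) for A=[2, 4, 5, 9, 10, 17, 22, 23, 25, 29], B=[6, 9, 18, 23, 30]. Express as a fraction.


A intersect B = [9, 23]
|A intersect B| = 2
A union B = [2, 4, 5, 6, 9, 10, 17, 18, 22, 23, 25, 29, 30]
|A union B| = 13
Jaccard = 2/13 = 2/13

2/13


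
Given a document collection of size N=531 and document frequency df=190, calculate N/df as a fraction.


IDF ratio = N / df
= 531 / 190
= 531/190

531/190


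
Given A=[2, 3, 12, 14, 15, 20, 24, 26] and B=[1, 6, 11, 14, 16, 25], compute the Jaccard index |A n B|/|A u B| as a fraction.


A intersect B = [14]
|A intersect B| = 1
A union B = [1, 2, 3, 6, 11, 12, 14, 15, 16, 20, 24, 25, 26]
|A union B| = 13
Jaccard = 1/13 = 1/13

1/13


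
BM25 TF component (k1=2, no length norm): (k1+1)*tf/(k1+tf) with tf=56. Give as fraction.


BM25 TF component = (k1+1)*tf / (k1+tf)
k1 = 2, tf = 56
Numerator = (2+1)*56 = 168
Denominator = 2 + 56 = 58
= 168/58 = 84/29

84/29


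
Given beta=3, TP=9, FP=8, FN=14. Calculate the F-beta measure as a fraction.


P = TP/(TP+FP) = 9/17 = 9/17
R = TP/(TP+FN) = 9/23 = 9/23
beta^2 = 3^2 = 9
(1 + beta^2) = 10
Numerator = (1+beta^2)*P*R = 810/391
Denominator = beta^2*P + R = 81/17 + 9/23 = 2016/391
F_beta = 45/112

45/112


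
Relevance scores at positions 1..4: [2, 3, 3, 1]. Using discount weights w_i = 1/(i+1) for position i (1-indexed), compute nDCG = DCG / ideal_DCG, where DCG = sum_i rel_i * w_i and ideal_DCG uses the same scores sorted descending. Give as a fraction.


Position discount weights w_i = 1/(i+1) for i=1..4:
Weights = [1/2, 1/3, 1/4, 1/5]
Actual relevance: [2, 3, 3, 1]
DCG = 2/2 + 3/3 + 3/4 + 1/5 = 59/20
Ideal relevance (sorted desc): [3, 3, 2, 1]
Ideal DCG = 3/2 + 3/3 + 2/4 + 1/5 = 16/5
nDCG = DCG / ideal_DCG = 59/20 / 16/5 = 59/64

59/64


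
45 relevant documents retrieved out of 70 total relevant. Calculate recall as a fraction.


Recall = retrieved_relevant / total_relevant
= 45 / 70
= 45 / (45 + 25)
= 9/14

9/14


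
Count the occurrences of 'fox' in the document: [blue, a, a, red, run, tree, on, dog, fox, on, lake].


Document has 11 words
Scanning for 'fox':
Found at positions: [8]
Count = 1

1


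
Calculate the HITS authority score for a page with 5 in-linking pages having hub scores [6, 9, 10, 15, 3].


Authority = sum of hub scores of in-linkers
In-link 1: hub score = 6
In-link 2: hub score = 9
In-link 3: hub score = 10
In-link 4: hub score = 15
In-link 5: hub score = 3
Authority = 6 + 9 + 10 + 15 + 3 = 43

43


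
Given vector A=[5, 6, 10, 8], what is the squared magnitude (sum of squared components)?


|A|^2 = sum of squared components
A[0]^2 = 5^2 = 25
A[1]^2 = 6^2 = 36
A[2]^2 = 10^2 = 100
A[3]^2 = 8^2 = 64
Sum = 25 + 36 + 100 + 64 = 225

225


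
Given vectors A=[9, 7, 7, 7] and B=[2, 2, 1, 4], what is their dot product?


Dot product = sum of element-wise products
A[0]*B[0] = 9*2 = 18
A[1]*B[1] = 7*2 = 14
A[2]*B[2] = 7*1 = 7
A[3]*B[3] = 7*4 = 28
Sum = 18 + 14 + 7 + 28 = 67

67


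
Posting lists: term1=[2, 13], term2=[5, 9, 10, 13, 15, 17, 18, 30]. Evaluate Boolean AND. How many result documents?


Boolean AND: find intersection of posting lists
term1 docs: [2, 13]
term2 docs: [5, 9, 10, 13, 15, 17, 18, 30]
Intersection: [13]
|intersection| = 1

1


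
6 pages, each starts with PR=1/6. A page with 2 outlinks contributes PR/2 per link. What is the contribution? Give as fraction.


Initial PR = 1/6 = 1/6
Outlinks = 2
Contribution per link = PR / outlinks
= 1/6 / 2
= 1/12

1/12


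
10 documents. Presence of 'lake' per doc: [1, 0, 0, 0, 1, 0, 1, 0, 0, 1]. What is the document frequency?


Checking each document for 'lake':
Doc 1: present
Doc 2: absent
Doc 3: absent
Doc 4: absent
Doc 5: present
Doc 6: absent
Doc 7: present
Doc 8: absent
Doc 9: absent
Doc 10: present
df = sum of presences = 1 + 0 + 0 + 0 + 1 + 0 + 1 + 0 + 0 + 1 = 4

4


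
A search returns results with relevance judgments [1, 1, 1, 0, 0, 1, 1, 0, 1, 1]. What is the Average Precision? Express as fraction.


Computing P@k for each relevant position:
Position 1: relevant, P@1 = 1/1 = 1
Position 2: relevant, P@2 = 2/2 = 1
Position 3: relevant, P@3 = 3/3 = 1
Position 4: not relevant
Position 5: not relevant
Position 6: relevant, P@6 = 4/6 = 2/3
Position 7: relevant, P@7 = 5/7 = 5/7
Position 8: not relevant
Position 9: relevant, P@9 = 6/9 = 2/3
Position 10: relevant, P@10 = 7/10 = 7/10
Sum of P@k = 1 + 1 + 1 + 2/3 + 5/7 + 2/3 + 7/10 = 1207/210
AP = 1207/210 / 7 = 1207/1470

1207/1470


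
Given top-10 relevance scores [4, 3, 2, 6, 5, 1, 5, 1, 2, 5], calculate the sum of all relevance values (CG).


Cumulative Gain = sum of relevance scores
Position 1: rel=4, running sum=4
Position 2: rel=3, running sum=7
Position 3: rel=2, running sum=9
Position 4: rel=6, running sum=15
Position 5: rel=5, running sum=20
Position 6: rel=1, running sum=21
Position 7: rel=5, running sum=26
Position 8: rel=1, running sum=27
Position 9: rel=2, running sum=29
Position 10: rel=5, running sum=34
CG = 34

34


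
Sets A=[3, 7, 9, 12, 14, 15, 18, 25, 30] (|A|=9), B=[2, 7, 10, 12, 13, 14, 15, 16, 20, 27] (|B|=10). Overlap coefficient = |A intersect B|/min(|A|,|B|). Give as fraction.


A intersect B = [7, 12, 14, 15]
|A intersect B| = 4
min(|A|, |B|) = min(9, 10) = 9
Overlap = 4 / 9 = 4/9

4/9


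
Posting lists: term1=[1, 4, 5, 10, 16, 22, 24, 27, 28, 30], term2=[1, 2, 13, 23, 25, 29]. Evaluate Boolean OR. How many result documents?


Boolean OR: find union of posting lists
term1 docs: [1, 4, 5, 10, 16, 22, 24, 27, 28, 30]
term2 docs: [1, 2, 13, 23, 25, 29]
Union: [1, 2, 4, 5, 10, 13, 16, 22, 23, 24, 25, 27, 28, 29, 30]
|union| = 15

15


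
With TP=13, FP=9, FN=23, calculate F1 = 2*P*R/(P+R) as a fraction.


F1 = 2 * P * R / (P + R)
P = TP/(TP+FP) = 13/22 = 13/22
R = TP/(TP+FN) = 13/36 = 13/36
2 * P * R = 2 * 13/22 * 13/36 = 169/396
P + R = 13/22 + 13/36 = 377/396
F1 = 169/396 / 377/396 = 13/29

13/29


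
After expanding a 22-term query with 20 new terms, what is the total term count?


Original terms: 22
Expansion terms: 20
Total = 22 + 20 = 42

42


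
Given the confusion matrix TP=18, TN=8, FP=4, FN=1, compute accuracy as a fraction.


Accuracy = (TP + TN) / (TP + TN + FP + FN)
TP + TN = 18 + 8 = 26
Total = 18 + 8 + 4 + 1 = 31
Accuracy = 26 / 31 = 26/31

26/31


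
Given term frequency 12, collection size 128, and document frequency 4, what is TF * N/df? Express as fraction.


TF * (N/df)
= 12 * (128/4)
= 12 * 32
= 384

384


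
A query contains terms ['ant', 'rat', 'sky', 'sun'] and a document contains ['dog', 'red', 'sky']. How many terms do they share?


Query terms: ['ant', 'rat', 'sky', 'sun']
Document terms: ['dog', 'red', 'sky']
Common terms: ['sky']
Overlap count = 1

1


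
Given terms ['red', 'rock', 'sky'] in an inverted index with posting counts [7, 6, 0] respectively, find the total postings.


Summing posting list sizes:
'red': 7 postings
'rock': 6 postings
'sky': 0 postings
Total = 7 + 6 + 0 = 13

13


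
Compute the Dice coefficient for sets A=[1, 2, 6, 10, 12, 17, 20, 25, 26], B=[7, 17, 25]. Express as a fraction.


A intersect B = [17, 25]
|A intersect B| = 2
|A| = 9, |B| = 3
Dice = 2*2 / (9+3)
= 4 / 12 = 1/3

1/3
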